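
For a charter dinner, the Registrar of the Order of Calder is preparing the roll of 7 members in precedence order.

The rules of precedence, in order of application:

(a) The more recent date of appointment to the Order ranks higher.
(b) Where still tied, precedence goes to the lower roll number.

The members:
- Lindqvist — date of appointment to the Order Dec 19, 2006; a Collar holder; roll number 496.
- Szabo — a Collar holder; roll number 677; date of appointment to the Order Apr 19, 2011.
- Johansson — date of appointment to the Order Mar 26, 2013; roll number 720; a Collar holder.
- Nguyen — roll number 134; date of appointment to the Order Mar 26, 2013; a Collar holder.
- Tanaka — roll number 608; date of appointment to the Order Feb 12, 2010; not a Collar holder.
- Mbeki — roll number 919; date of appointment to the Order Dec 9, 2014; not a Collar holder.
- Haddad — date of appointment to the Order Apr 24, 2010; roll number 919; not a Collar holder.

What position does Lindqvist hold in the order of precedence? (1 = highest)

By date of appointment to the Order (later first): Mbeki (Dec 9, 2014); then Nguyen and Johansson (both Mar 26, 2013); then Szabo (Apr 19, 2011); then Haddad (Apr 24, 2010); then Tanaka (Feb 12, 2010); then Lindqvist (Dec 19, 2006).
Among Nguyen and Johansson, by roll number (lower first): Nguyen (134) before Johansson (720).
Order: Mbeki, Nguyen, Johansson, Szabo, Haddad, Tanaka, Lindqvist. So position 7.

7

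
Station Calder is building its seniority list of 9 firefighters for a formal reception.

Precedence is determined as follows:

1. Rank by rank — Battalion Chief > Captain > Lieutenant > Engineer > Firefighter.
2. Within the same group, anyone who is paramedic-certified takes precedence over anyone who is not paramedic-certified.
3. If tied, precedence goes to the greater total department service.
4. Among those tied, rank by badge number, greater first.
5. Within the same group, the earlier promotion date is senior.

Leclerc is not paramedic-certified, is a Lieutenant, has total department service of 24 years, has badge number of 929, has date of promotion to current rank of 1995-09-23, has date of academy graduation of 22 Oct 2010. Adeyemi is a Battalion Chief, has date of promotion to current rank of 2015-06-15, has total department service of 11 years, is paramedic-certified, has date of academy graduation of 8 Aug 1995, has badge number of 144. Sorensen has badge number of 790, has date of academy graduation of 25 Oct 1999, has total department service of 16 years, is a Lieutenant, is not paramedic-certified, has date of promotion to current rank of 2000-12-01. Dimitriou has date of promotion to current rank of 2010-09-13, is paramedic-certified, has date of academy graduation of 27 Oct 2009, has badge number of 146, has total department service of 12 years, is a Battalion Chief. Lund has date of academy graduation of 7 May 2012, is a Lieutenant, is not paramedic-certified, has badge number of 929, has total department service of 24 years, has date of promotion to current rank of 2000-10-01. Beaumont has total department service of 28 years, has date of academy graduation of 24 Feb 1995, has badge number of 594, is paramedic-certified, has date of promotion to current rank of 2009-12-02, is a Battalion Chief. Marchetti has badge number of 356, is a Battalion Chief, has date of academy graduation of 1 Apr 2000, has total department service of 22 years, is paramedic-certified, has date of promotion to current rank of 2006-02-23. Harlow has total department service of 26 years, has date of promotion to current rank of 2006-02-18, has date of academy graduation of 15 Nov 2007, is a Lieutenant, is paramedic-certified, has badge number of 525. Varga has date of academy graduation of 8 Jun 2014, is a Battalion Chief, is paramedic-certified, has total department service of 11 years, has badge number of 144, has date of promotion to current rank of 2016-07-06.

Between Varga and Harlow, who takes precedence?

By rank: Beaumont, Marchetti, Dimitriou, Adeyemi and Varga (Battalion Chief); then Harlow, Leclerc, Lund and Sorensen (Lieutenant).
Beaumont, Marchetti, Dimitriou, Adeyemi and Varga are each paramedic-certified, so the next rule applies.
Among Beaumont, Marchetti, Dimitriou, Adeyemi and Varga, by total department service (higher first): Beaumont (28 years) before Marchetti (22 years) before Dimitriou (12 years) before Adeyemi and Varga (11 years).
Adeyemi and Varga both have badge number 144, so the next rule applies.
Among Adeyemi and Varga, by date of promotion to current rank (earlier first): Adeyemi (2015-06-15) before Varga (2016-07-06).
Among Harlow, Leclerc, Lund and Sorensen, paramedic-certified before not paramedic-certified: Harlow (paramedic-certified) before Leclerc, Lund and Sorensen (not paramedic-certified).
Among Leclerc, Lund and Sorensen, by total department service (higher first): Leclerc and Lund (24 years) before Sorensen (16 years).
Leclerc and Lund both have badge number 929, so the next rule applies.
Among Leclerc and Lund, by date of promotion to current rank (earlier first): Leclerc (1995-09-23) before Lund (2000-10-01).
So Varga takes precedence.

Varga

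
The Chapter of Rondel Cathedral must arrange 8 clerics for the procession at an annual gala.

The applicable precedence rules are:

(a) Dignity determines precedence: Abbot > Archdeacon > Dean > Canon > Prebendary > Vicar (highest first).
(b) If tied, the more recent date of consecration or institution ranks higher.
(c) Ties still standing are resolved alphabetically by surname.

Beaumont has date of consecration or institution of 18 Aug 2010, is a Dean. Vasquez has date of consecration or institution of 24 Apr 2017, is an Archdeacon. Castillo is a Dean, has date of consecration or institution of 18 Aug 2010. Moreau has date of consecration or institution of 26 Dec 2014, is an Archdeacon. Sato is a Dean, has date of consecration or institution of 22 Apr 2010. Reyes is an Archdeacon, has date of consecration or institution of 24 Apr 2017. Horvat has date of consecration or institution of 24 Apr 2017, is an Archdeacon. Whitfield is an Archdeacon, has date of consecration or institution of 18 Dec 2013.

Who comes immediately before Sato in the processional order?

Castillo

By dignity: Horvat, Reyes, Vasquez, Moreau and Whitfield (Archdeacon); then Beaumont, Castillo and Sato (Dean).
Among Horvat, Reyes, Vasquez, Moreau and Whitfield, by date of consecration or institution (later first): Horvat, Reyes and Vasquez (24 Apr 2017) before Moreau (26 Dec 2014) before Whitfield (18 Dec 2013).
Among Horvat, Reyes and Vasquez, alphabetically by surname: Horvat before Reyes before Vasquez.
Among Beaumont, Castillo and Sato, by date of consecration or institution (later first): Beaumont and Castillo (18 Aug 2010) before Sato (22 Apr 2010).
Among Beaumont and Castillo, alphabetically by surname: Beaumont before Castillo.
Order: Horvat, Reyes, Vasquez, Moreau, Whitfield, Beaumont, Castillo, Sato.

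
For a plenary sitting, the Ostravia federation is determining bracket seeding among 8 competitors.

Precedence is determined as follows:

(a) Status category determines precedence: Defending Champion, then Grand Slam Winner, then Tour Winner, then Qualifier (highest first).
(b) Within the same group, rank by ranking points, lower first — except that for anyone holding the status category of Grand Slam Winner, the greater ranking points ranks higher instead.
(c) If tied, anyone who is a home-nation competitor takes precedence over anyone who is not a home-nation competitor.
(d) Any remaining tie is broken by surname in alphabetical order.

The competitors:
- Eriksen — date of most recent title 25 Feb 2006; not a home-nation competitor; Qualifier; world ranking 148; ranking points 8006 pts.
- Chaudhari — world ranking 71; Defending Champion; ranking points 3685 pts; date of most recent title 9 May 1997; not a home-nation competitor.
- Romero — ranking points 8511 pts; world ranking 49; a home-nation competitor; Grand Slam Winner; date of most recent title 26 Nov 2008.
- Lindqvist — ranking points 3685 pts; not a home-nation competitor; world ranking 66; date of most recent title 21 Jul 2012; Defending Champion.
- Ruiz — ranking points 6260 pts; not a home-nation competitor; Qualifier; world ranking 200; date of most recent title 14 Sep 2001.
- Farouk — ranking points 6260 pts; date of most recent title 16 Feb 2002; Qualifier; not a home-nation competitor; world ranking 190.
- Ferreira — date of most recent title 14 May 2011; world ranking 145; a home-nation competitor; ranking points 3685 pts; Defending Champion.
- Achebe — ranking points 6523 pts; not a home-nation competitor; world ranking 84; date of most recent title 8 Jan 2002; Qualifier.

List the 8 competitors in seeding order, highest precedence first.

By status category: Ferreira, Chaudhari and Lindqvist (Defending Champion); then Romero (Grand Slam Winner); then Farouk, Ruiz, Achebe and Eriksen (Qualifier).
Ferreira, Chaudhari and Lindqvist all have ranking points 3685 pts, so the next rule applies.
Among Ferreira, Chaudhari and Lindqvist, a home-nation competitor before not a home-nation competitor: Ferreira (a home-nation competitor) before Chaudhari and Lindqvist (not a home-nation competitor).
Among Chaudhari and Lindqvist, alphabetically by surname: Chaudhari before Lindqvist.
Among Farouk, Ruiz, Achebe and Eriksen, by ranking points (lower first): Farouk and Ruiz (6260 pts) before Achebe (6523 pts) before Eriksen (8006 pts).
Farouk and Ruiz are each not a home-nation competitor, so the next rule applies.
Among Farouk and Ruiz, alphabetically by surname: Farouk before Ruiz.
Full order: Ferreira, Chaudhari, Lindqvist, Romero, Farouk, Ruiz, Achebe, Eriksen.

Ferreira, Chaudhari, Lindqvist, Romero, Farouk, Ruiz, Achebe, Eriksen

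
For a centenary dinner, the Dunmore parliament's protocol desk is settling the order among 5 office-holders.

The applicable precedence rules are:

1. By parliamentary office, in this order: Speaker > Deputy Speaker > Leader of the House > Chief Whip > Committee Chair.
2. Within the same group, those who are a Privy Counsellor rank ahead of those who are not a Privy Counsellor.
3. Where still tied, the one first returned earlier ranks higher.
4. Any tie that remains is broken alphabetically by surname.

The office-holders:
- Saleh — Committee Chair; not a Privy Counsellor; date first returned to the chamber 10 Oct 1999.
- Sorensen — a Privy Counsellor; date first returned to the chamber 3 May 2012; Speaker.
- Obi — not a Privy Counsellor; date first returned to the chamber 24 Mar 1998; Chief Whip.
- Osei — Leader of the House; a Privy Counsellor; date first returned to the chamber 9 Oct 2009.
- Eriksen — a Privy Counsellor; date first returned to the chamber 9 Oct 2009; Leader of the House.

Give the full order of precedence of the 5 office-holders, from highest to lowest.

By parliamentary office: Sorensen (Speaker); then Eriksen and Osei (Leader of the House); then Obi (Chief Whip); then Saleh (Committee Chair).
Eriksen and Osei are each a Privy Counsellor, so the next rule applies.
Eriksen and Osei both have date first returned to the chamber 9 Oct 2009, so the next rule applies.
Among Eriksen and Osei, alphabetically by surname: Eriksen before Osei.
Full order: Sorensen, Eriksen, Osei, Obi, Saleh.

Sorensen, Eriksen, Osei, Obi, Saleh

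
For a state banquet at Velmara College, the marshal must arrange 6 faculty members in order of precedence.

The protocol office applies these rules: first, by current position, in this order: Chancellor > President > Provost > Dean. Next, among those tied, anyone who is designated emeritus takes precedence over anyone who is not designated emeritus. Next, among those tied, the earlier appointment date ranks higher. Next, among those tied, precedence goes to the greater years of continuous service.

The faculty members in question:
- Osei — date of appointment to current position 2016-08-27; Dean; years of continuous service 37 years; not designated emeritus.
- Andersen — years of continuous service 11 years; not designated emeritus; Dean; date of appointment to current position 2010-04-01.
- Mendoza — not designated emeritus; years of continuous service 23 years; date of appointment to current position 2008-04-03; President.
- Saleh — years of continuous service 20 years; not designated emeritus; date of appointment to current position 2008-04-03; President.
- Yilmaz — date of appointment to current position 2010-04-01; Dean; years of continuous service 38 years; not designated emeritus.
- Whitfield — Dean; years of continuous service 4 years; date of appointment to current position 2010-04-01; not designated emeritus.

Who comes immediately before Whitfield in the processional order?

Andersen

By current position: Mendoza and Saleh (President); then Yilmaz, Andersen, Whitfield and Osei (Dean).
Mendoza and Saleh are each not designated emeritus, so the next rule applies.
Mendoza and Saleh both have date of appointment to current position 2008-04-03, so the next rule applies.
Among Mendoza and Saleh, by years of continuous service (higher first): Mendoza (23 years) before Saleh (20 years).
Yilmaz, Andersen, Whitfield and Osei are each not designated emeritus, so the next rule applies.
Among Yilmaz, Andersen, Whitfield and Osei, by date of appointment to current position (earlier first): Yilmaz, Andersen and Whitfield (2010-04-01) before Osei (2016-08-27).
Among Yilmaz, Andersen and Whitfield, by years of continuous service (higher first): Yilmaz (38 years) before Andersen (11 years) before Whitfield (4 years).
Order: Mendoza, Saleh, Yilmaz, Andersen, Whitfield, Osei.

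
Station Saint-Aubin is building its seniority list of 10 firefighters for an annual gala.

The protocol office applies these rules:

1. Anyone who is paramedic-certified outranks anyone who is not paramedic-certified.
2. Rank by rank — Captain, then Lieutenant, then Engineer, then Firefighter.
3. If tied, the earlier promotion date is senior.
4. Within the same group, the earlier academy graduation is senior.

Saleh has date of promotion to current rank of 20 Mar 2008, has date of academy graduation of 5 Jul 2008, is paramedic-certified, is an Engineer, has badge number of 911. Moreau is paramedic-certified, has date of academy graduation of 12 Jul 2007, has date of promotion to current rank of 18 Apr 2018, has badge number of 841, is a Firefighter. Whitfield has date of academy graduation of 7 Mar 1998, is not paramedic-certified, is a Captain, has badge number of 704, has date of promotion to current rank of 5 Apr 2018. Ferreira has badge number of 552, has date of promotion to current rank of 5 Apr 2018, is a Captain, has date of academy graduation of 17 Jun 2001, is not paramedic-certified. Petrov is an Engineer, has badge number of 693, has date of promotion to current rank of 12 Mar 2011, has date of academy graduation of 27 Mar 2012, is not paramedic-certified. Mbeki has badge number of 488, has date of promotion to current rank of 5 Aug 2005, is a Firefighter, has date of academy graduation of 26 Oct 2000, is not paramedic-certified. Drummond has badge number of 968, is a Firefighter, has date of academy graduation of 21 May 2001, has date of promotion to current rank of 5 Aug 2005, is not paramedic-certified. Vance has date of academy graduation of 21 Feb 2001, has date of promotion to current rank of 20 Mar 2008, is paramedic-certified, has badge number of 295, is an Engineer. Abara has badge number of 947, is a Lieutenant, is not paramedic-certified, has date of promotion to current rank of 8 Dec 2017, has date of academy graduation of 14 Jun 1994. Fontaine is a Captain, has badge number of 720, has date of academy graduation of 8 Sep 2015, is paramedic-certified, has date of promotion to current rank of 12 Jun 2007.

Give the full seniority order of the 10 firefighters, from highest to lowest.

By the first rule: Fontaine, Vance, Saleh and Moreau (each paramedic-certified); then Whitfield, Ferreira, Abara, Petrov, Mbeki and Drummond (each not paramedic-certified).
Among Fontaine, Vance, Saleh and Moreau, by rank: Fontaine (Captain) before Vance and Saleh (Engineer) before Moreau (Firefighter).
Vance and Saleh both have date of promotion to current rank 20 Mar 2008, so the next rule applies.
Among Vance and Saleh, by date of academy graduation (earlier first): Vance (21 Feb 2001) before Saleh (5 Jul 2008).
Among Whitfield, Ferreira, Abara, Petrov, Mbeki and Drummond, by rank: Whitfield and Ferreira (Captain) before Abara (Lieutenant) before Petrov (Engineer) before Mbeki and Drummond (Firefighter).
Whitfield and Ferreira both have date of promotion to current rank 5 Apr 2018, so the next rule applies.
Among Whitfield and Ferreira, by date of academy graduation (earlier first): Whitfield (7 Mar 1998) before Ferreira (17 Jun 2001).
Mbeki and Drummond both have date of promotion to current rank 5 Aug 2005, so the next rule applies.
Among Mbeki and Drummond, by date of academy graduation (earlier first): Mbeki (26 Oct 2000) before Drummond (21 May 2001).
Full order: Fontaine, Vance, Saleh, Moreau, Whitfield, Ferreira, Abara, Petrov, Mbeki, Drummond.

Fontaine, Vance, Saleh, Moreau, Whitfield, Ferreira, Abara, Petrov, Mbeki, Drummond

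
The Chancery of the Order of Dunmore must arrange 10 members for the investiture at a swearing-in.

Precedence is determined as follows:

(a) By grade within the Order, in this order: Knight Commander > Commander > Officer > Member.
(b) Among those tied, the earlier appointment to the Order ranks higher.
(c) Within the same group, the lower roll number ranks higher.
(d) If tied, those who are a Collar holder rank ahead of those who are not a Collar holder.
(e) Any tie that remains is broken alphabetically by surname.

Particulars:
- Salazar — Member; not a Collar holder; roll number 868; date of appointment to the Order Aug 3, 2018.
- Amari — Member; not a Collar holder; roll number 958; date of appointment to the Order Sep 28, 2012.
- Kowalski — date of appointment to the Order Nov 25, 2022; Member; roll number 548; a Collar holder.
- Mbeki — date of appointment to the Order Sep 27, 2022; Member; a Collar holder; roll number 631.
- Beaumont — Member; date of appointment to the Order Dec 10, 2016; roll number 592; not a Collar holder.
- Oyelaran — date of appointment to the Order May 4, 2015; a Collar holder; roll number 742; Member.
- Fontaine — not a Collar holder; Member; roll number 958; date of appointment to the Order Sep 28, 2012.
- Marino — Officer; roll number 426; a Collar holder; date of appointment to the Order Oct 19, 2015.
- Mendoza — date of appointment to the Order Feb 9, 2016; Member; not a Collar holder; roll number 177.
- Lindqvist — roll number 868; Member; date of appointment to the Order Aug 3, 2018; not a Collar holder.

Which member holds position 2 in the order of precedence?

By grade within the Order: Marino (Officer); then Amari, Fontaine, Oyelaran, Mendoza, Beaumont, Lindqvist, Salazar, Mbeki and Kowalski (Member).
Among Amari, Fontaine, Oyelaran, Mendoza, Beaumont, Lindqvist, Salazar, Mbeki and Kowalski, by date of appointment to the Order (earlier first): Amari and Fontaine (Sep 28, 2012) before Oyelaran (May 4, 2015) before Mendoza (Feb 9, 2016) before Beaumont (Dec 10, 2016) before Lindqvist and Salazar (Aug 3, 2018) before Mbeki (Sep 27, 2022) before Kowalski (Nov 25, 2022).
Amari and Fontaine both have roll number 958, so the next rule applies.
Amari and Fontaine are each not a Collar holder, so the next rule applies.
Among Amari and Fontaine, alphabetically by surname: Amari before Fontaine.
Lindqvist and Salazar both have roll number 868, so the next rule applies.
Lindqvist and Salazar are each not a Collar holder, so the next rule applies.
Among Lindqvist and Salazar, alphabetically by surname: Lindqvist before Salazar.
Order: Marino, Amari, Fontaine, Oyelaran, Mendoza, Beaumont, Lindqvist, Salazar, Mbeki, Kowalski.

Amari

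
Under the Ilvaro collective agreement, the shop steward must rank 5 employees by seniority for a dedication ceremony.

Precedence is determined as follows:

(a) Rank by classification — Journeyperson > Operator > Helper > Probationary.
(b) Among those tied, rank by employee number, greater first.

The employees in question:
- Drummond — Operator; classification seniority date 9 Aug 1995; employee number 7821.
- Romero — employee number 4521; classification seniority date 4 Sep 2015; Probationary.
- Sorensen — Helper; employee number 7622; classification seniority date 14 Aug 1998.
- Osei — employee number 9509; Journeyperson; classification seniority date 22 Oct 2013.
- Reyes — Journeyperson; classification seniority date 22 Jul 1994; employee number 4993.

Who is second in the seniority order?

By classification: Osei and Reyes (Journeyperson); then Drummond (Operator); then Sorensen (Helper); then Romero (Probationary).
Among Osei and Reyes, by employee number (higher first): Osei (9509) before Reyes (4993).
Order: Osei, Reyes, Drummond, Sorensen, Romero.

Reyes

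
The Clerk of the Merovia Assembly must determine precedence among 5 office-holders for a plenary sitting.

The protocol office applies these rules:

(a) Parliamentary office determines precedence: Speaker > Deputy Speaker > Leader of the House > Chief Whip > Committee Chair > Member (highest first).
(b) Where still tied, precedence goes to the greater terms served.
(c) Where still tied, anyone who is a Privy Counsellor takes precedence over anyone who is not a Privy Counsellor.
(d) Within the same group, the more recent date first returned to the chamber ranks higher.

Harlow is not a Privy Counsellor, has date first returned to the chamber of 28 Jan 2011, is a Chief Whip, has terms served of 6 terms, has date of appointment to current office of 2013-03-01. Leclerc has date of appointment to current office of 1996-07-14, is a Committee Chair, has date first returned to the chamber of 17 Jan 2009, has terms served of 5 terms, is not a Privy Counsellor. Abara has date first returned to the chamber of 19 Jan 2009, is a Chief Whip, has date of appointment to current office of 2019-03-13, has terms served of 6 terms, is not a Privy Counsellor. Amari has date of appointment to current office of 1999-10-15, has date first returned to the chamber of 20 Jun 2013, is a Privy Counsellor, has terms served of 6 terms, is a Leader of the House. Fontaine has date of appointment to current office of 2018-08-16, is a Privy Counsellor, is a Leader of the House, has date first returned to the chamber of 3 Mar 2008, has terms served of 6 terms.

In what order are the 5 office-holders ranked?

By parliamentary office: Amari and Fontaine (Leader of the House); then Harlow and Abara (Chief Whip); then Leclerc (Committee Chair).
Amari and Fontaine both have terms served 6 terms, so the next rule applies.
Amari and Fontaine are each a Privy Counsellor, so the next rule applies.
Among Amari and Fontaine, by date first returned to the chamber (later first): Amari (20 Jun 2013) before Fontaine (3 Mar 2008).
Harlow and Abara both have terms served 6 terms, so the next rule applies.
Harlow and Abara are each not a Privy Counsellor, so the next rule applies.
Among Harlow and Abara, by date first returned to the chamber (later first): Harlow (28 Jan 2011) before Abara (19 Jan 2009).
Full order: Amari, Fontaine, Harlow, Abara, Leclerc.

Amari, Fontaine, Harlow, Abara, Leclerc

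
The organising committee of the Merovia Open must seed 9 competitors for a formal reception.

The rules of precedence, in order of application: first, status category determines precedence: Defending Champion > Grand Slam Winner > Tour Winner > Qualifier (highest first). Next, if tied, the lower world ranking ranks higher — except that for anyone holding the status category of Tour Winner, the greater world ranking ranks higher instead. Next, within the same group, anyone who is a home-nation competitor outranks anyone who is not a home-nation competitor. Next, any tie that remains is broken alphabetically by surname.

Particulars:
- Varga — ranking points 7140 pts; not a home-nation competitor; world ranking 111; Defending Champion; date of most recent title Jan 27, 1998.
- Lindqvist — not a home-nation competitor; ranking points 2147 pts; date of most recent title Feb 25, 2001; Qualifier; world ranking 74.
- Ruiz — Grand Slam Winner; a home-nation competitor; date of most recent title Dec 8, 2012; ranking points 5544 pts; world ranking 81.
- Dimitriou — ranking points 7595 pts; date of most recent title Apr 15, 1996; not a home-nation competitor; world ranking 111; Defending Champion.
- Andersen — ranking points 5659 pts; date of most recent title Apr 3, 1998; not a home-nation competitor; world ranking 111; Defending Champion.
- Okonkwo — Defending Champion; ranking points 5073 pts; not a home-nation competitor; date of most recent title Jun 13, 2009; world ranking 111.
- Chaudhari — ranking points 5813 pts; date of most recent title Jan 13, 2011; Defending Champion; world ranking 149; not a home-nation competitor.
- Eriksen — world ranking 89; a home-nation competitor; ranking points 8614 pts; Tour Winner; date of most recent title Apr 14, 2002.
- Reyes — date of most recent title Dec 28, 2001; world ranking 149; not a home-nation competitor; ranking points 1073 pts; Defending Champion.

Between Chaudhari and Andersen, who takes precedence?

By status category: Andersen, Dimitriou, Okonkwo, Varga, Chaudhari and Reyes (Defending Champion); then Ruiz (Grand Slam Winner); then Eriksen (Tour Winner); then Lindqvist (Qualifier).
Among Andersen, Dimitriou, Okonkwo, Varga, Chaudhari and Reyes, by world ranking (lower first): Andersen, Dimitriou, Okonkwo and Varga (111) before Chaudhari and Reyes (149).
Andersen, Dimitriou, Okonkwo and Varga are each not a home-nation competitor, so the next rule applies.
Among Andersen, Dimitriou, Okonkwo and Varga, alphabetically by surname: Andersen before Dimitriou before Okonkwo before Varga.
Chaudhari and Reyes are each not a home-nation competitor, so the next rule applies.
Among Chaudhari and Reyes, alphabetically by surname: Chaudhari before Reyes.
So Andersen takes precedence.

Andersen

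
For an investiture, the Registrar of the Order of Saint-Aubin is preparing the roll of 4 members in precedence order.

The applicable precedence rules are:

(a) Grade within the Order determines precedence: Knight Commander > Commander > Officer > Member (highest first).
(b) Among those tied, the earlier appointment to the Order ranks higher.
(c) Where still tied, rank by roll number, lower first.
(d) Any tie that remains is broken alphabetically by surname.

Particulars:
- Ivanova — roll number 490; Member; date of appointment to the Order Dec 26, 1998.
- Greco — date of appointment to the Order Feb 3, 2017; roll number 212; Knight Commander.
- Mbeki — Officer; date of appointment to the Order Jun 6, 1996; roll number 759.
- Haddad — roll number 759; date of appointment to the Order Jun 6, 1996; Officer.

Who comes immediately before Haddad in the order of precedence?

Greco

By grade within the Order: Greco (Knight Commander); then Haddad and Mbeki (Officer); then Ivanova (Member).
Haddad and Mbeki both have date of appointment to the Order Jun 6, 1996, so the next rule applies.
Haddad and Mbeki both have roll number 759, so the next rule applies.
Among Haddad and Mbeki, alphabetically by surname: Haddad before Mbeki.
Order: Greco, Haddad, Mbeki, Ivanova.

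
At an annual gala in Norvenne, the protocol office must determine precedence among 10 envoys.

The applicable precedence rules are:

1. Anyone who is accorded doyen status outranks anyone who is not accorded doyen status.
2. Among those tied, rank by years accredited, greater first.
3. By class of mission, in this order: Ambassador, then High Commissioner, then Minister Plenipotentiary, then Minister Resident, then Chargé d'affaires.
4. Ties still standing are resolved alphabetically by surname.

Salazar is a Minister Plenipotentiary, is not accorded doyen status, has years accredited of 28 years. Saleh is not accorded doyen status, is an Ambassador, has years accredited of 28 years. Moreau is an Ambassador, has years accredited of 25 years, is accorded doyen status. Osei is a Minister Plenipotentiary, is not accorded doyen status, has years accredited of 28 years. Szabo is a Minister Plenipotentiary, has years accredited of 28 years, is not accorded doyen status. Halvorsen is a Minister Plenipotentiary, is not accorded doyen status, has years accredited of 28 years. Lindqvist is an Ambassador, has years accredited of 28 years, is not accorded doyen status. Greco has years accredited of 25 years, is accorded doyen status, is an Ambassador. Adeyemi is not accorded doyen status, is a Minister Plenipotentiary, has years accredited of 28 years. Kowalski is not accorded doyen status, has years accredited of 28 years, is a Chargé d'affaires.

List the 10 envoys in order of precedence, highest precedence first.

By the first rule: Greco and Moreau (both accorded doyen status); then Lindqvist, Saleh, Adeyemi, Halvorsen, Osei, Salazar, Szabo and Kowalski (each not accorded doyen status).
Greco and Moreau both have years accredited 25 years, so the next rule applies.
Greco and Moreau are each Ambassador, so the next rule applies.
Among Greco and Moreau, alphabetically by surname: Greco before Moreau.
Lindqvist, Saleh, Adeyemi, Halvorsen, Osei, Salazar, Szabo and Kowalski all have years accredited 28 years, so the next rule applies.
Among Lindqvist, Saleh, Adeyemi, Halvorsen, Osei, Salazar, Szabo and Kowalski, by class of mission: Lindqvist and Saleh (Ambassador) before Adeyemi, Halvorsen, Osei, Salazar and Szabo (Minister Plenipotentiary) before Kowalski (Chargé d'affaires).
Among Lindqvist and Saleh, alphabetically by surname: Lindqvist before Saleh.
Among Adeyemi, Halvorsen, Osei, Salazar and Szabo, alphabetically by surname: Adeyemi before Halvorsen before Osei before Salazar before Szabo.
Full order: Greco, Moreau, Lindqvist, Saleh, Adeyemi, Halvorsen, Osei, Salazar, Szabo, Kowalski.

Greco, Moreau, Lindqvist, Saleh, Adeyemi, Halvorsen, Osei, Salazar, Szabo, Kowalski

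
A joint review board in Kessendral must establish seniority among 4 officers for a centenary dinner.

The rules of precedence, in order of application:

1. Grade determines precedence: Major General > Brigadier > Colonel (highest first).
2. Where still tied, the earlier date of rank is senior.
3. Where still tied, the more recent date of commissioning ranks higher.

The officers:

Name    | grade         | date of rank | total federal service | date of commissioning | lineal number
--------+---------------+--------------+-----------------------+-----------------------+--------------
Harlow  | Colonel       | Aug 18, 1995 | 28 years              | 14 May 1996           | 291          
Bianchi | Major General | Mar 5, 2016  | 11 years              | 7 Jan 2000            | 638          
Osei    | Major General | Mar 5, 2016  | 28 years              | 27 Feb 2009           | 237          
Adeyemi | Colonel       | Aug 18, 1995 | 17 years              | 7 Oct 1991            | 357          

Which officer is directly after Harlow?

By grade: Osei and Bianchi (Major General); then Harlow and Adeyemi (Colonel).
Osei and Bianchi both have date of rank Mar 5, 2016, so the next rule applies.
Among Osei and Bianchi, by date of commissioning (later first): Osei (27 Feb 2009) before Bianchi (7 Jan 2000).
Harlow and Adeyemi both have date of rank Aug 18, 1995, so the next rule applies.
Among Harlow and Adeyemi, by date of commissioning (later first): Harlow (14 May 1996) before Adeyemi (7 Oct 1991).
Order: Osei, Bianchi, Harlow, Adeyemi.

Adeyemi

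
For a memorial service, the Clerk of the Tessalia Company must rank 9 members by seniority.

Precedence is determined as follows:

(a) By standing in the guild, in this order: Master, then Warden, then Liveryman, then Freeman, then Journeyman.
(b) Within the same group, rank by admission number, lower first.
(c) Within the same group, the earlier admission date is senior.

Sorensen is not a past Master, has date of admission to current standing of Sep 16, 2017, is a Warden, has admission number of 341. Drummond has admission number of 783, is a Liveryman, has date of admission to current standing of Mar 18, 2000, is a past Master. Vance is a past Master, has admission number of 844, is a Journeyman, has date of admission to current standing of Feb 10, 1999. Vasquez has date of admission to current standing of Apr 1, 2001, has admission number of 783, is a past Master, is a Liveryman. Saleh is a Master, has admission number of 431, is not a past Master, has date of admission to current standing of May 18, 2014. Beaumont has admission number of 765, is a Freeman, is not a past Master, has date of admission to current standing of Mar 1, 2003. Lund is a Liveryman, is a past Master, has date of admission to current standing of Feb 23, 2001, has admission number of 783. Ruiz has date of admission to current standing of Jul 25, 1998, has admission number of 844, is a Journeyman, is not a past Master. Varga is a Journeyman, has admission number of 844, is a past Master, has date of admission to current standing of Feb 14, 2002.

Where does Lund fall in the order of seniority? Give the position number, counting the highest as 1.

By standing in the guild: Saleh (Master); then Sorensen (Warden); then Drummond, Lund and Vasquez (Liveryman); then Beaumont (Freeman); then Ruiz, Vance and Varga (Journeyman).
Drummond, Lund and Vasquez all have admission number 783, so the next rule applies.
Among Drummond, Lund and Vasquez, by date of admission to current standing (earlier first): Drummond (Mar 18, 2000) before Lund (Feb 23, 2001) before Vasquez (Apr 1, 2001).
Ruiz, Vance and Varga all have admission number 844, so the next rule applies.
Among Ruiz, Vance and Varga, by date of admission to current standing (earlier first): Ruiz (Jul 25, 1998) before Vance (Feb 10, 1999) before Varga (Feb 14, 2002).
Order: Saleh, Sorensen, Drummond, Lund, Vasquez, Beaumont, Ruiz, Vance, Varga. So position 4.

4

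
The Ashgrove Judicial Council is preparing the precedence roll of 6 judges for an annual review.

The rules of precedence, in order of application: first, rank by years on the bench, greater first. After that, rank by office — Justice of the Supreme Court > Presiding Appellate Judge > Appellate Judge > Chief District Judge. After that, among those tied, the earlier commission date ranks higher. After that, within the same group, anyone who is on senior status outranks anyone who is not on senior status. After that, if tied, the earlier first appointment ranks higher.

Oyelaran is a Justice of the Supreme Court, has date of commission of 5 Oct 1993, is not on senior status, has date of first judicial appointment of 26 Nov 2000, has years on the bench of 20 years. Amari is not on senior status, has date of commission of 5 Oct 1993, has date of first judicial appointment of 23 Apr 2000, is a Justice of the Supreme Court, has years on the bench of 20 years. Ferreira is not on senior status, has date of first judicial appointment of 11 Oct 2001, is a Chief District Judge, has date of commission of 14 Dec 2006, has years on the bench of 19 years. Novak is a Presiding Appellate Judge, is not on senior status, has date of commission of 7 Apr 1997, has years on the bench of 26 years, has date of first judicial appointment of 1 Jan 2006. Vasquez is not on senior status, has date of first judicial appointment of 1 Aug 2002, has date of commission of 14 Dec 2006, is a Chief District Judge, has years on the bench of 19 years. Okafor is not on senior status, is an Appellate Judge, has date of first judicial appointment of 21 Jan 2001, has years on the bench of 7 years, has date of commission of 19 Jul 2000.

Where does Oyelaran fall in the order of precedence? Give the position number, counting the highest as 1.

By years on the bench (higher first): Novak (26 years); then Amari and Oyelaran (both 20 years); then Ferreira and Vasquez (both 19 years); then Okafor (7 years).
Amari and Oyelaran are each Justice of the Supreme Court, so the next rule applies.
Amari and Oyelaran both have date of commission 5 Oct 1993, so the next rule applies.
Amari and Oyelaran are each not on senior status, so the next rule applies.
Among Amari and Oyelaran, by date of first judicial appointment (earlier first): Amari (23 Apr 2000) before Oyelaran (26 Nov 2000).
Ferreira and Vasquez are each Chief District Judge, so the next rule applies.
Ferreira and Vasquez both have date of commission 14 Dec 2006, so the next rule applies.
Ferreira and Vasquez are each not on senior status, so the next rule applies.
Among Ferreira and Vasquez, by date of first judicial appointment (earlier first): Ferreira (11 Oct 2001) before Vasquez (1 Aug 2002).
Order: Novak, Amari, Oyelaran, Ferreira, Vasquez, Okafor. So position 3.

3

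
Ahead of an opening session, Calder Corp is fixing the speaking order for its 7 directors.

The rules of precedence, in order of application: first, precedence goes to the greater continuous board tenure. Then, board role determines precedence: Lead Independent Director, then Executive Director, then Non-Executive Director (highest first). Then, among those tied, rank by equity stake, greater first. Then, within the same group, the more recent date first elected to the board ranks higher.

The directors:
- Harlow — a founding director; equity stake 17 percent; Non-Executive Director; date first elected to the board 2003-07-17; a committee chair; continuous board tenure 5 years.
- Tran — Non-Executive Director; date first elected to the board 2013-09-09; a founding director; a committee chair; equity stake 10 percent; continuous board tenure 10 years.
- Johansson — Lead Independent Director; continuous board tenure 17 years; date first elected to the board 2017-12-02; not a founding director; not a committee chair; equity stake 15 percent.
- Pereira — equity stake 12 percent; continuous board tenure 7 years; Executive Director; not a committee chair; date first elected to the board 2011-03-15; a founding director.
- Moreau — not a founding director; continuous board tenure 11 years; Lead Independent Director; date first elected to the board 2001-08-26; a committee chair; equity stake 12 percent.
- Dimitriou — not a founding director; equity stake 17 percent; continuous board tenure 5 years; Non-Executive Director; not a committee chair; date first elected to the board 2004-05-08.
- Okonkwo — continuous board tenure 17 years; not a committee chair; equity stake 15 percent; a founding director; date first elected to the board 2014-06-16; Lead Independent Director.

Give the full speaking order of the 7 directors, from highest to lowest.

By continuous board tenure (higher first): Johansson and Okonkwo (both 17 years); then Moreau (11 years); then Tran (10 years); then Pereira (7 years); then Dimitriou and Harlow (both 5 years).
Johansson and Okonkwo are each Lead Independent Director, so the next rule applies.
Johansson and Okonkwo both have equity stake 15 percent, so the next rule applies.
Among Johansson and Okonkwo, by date first elected to the board (later first): Johansson (2017-12-02) before Okonkwo (2014-06-16).
Dimitriou and Harlow are each Non-Executive Director, so the next rule applies.
Dimitriou and Harlow both have equity stake 17 percent, so the next rule applies.
Among Dimitriou and Harlow, by date first elected to the board (later first): Dimitriou (2004-05-08) before Harlow (2003-07-17).
Full order: Johansson, Okonkwo, Moreau, Tran, Pereira, Dimitriou, Harlow.

Johansson, Okonkwo, Moreau, Tran, Pereira, Dimitriou, Harlow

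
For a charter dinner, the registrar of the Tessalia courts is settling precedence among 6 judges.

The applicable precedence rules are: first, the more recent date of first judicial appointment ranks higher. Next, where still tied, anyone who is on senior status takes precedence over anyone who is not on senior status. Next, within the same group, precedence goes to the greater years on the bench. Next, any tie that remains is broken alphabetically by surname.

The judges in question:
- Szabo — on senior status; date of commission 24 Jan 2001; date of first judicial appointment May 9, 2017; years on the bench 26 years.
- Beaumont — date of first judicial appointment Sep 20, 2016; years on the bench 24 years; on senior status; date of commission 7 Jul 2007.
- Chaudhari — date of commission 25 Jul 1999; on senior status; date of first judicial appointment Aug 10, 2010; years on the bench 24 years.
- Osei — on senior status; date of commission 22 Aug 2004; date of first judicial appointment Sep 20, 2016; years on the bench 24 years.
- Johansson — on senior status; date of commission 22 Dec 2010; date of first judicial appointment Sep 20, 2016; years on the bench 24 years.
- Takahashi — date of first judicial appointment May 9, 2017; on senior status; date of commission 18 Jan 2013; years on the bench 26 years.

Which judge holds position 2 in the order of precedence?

By date of first judicial appointment (later first): Szabo and Takahashi (both May 9, 2017); then Beaumont, Johansson and Osei (each Sep 20, 2016); then Chaudhari (Aug 10, 2010).
Szabo and Takahashi are each on senior status, so the next rule applies.
Szabo and Takahashi both have years on the bench 26 years, so the next rule applies.
Among Szabo and Takahashi, alphabetically by surname: Szabo before Takahashi.
Beaumont, Johansson and Osei are each on senior status, so the next rule applies.
Beaumont, Johansson and Osei all have years on the bench 24 years, so the next rule applies.
Among Beaumont, Johansson and Osei, alphabetically by surname: Beaumont before Johansson before Osei.
Order: Szabo, Takahashi, Beaumont, Johansson, Osei, Chaudhari.

Takahashi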